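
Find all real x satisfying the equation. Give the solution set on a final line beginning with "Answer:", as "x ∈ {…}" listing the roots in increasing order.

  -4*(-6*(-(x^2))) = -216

Step 1. [-4*(-6*(-(x^2))) = -216] LHS = -4·(…); ÷-4 both sides ⇒ div: -6*(-(x^2)) = 54.
Step 2. [-6*(-(x^2)) = 54] LHS = -6·(…); ÷-6 both sides. So div: -(x^2) = -9.
Step 3. [-(x^2) = -9] flip signs both sides, so neg: x^2 = 9.
Step 4. [x^2 = 9] LHS squared, RHS 9 ≥ 0: apply √ (±). So sqrt: x = 3 or -3.

Answer: x ∈ {-3, 3}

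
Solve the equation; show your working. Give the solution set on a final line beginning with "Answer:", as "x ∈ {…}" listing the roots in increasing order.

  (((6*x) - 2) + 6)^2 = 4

Step 1. [(((6*x) - 2) + 6)^2 = 4] LHS squared, RHS 4 ≥ 0: apply √ (±). So sqrt: ((6*x) - 2) + 6 = 2 or -2.
Step 2. [((6*x) - 2) + 6 = 2 or -2] peel the +6: subtract 6 from each side, so sub: (6*x) - 2 = -4 or -8.
Step 3. [(6*x) - 2 = -4 or -8] the outer -2 inverts by adding 2. So sub: 6*x = -2 or -6.
Step 4. [6*x = -2 or -6] LHS = 6·(…); ÷6 both sides, so div: x = -1/3 or -1.

Answer: x ∈ {-1, -1/3}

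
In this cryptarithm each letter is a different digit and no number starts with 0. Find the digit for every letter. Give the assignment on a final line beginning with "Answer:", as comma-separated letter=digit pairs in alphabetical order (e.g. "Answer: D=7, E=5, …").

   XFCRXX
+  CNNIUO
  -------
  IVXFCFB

Step 1. [col 1: X + O ≡ B (mod 10)] O=9 is one option consistent with column 1 (X + O ≡ B (mod 10), carry-in 0) — take it, so O=9.
Step 2. [col 1: X + O ≡ B (mod 10)] several values work for X in column 1 (X + O ≡ B (mod 10), carry-in 0); try X=4 ⇒ X=4.
Step 3. [I] adding two 6-digit numbers gives at most 6+1 digits, and here it does — I is that final carry and must be 1 ⇒ I=1.
Step 4. [col 1: X + O ≡ B (mod 10)] in column 1 we have X+O≡B with carry-in 0; given X=4, O=9 and digits 1,4,9 already taken and all letters distinct, that pins B to 3, so B=3.
Step 5. [col 2: X + U ≡ F (mod 10)] no forcing yet in column 2 (carry-in 1); U=0 is free and consistent — try it, so U=0.
Step 6. [col 2: X + U ≡ F (mod 10)] column 2: given X=4, U=0, carry-in 1, and digits 0,1,3,4,9 already taken and all letters distinct, X+U≡F (mod 10) forces F=5 ⇒ F=5.
Step 7. [col 3: R + I ≡ C (mod 10)] no forcing yet in column 3 (carry-in 0); C=7 is free and consistent — try it ⇒ C=7.
Step 8. [col 3: R + I ≡ C (mod 10)] from column 3 (I=1, C=7, carry-in 0, digits 0,1,3,4,5,7,9 already taken and all letters distinct): R must equal 6, so R=6.
Step 9. [col 4: C + N ≡ F (mod 10)] in column 4 we have C+N≡F with carry-in 0; given C=7, F=5 and digits 0,1,3,4,5,6,7,9 already taken and all letters distinct, that pins N to 8. So N=8.
Step 10. [col 6: X + C ≡ V (mod 10)] from column 6 (X=4, C=7, carry-in 1, digits 0,1,3,4,5,6,7,8,9 already taken and all letters distinct): V must equal 2, so V=2.

Answer: B=3, C=7, F=5, I=1, N=8, O=9, R=6, U=0, V=2, X=4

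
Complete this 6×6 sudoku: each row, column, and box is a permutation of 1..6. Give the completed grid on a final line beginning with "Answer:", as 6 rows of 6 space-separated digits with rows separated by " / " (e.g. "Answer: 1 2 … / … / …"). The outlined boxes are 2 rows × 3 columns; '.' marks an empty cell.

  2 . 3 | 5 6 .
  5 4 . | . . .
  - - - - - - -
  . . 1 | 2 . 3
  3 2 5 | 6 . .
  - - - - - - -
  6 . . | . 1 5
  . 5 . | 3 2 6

Step 1. [r4c6∈{1,4}] in row 4, 1 fits only at r4c6 ⇒ r4c6=1.
Step 2. [r3c1∈{4}] r3c1 is down to just 4 ⇒ r3c1=4.
Step 3. [r5c4∈{4}] r5c4's peers cover all but 4 ⇒ r5c4=4.
Step 4. [r1c6∈{4}] only 4 remains possible at r1c6 ⇒ r1c6=4.
Step 5. [r5c3∈{2}] r5c3's peers cover all but 2, so r5c3=2.
Step 6. [r1c2∈{1}] r1c2 is down to just 1. So r1c2=1.
Step 7. [r3c5∈{5}] r3c5 is down to just 5 ⇒ r3c5=5.
Step 8. [r4c5∈{4}] r4c5 is down to just 4, so r4c5=4.
Step 9. [r6c3∈{4}] r6c3 has the single candidate 4. So r6c3=4.
Step 10. [r5c2∈{3}] nothing but 3 survives at r5c2 ⇒ r5c2=3.
Step 11. [r2c3∈{6}] nothing but 6 survives at r2c3. So r2c3=6.
Step 12. [r2c5∈{3}] r2c5 has the single candidate 3. So r2c5=3.
Step 13. [r2c4∈{1}] r2c4's peers cover all but 1, so r2c4=1.
Step 14. [r3c2∈{6}] r3c2's peers cover all but 6. So r3c2=6.
Step 15. [r2c6∈{2}] nothing but 2 survives at r2c6. So r2c6=2.
Step 16. [r6c1∈{1}] only 1 remains possible at r6c1 ⇒ r6c1=1.

Answer: 2 1 3 5 6 4 / 5 4 6 1 3 2 / 4 6 1 2 5 3 / 3 2 5 6 4 1 / 6 3 2 4 1 5 / 1 5 4 3 2 6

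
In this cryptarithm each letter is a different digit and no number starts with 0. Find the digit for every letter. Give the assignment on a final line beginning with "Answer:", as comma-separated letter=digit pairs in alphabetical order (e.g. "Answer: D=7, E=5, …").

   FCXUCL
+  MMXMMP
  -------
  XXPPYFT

Step 1. [col 1: L + P ≡ T (mod 10)] several values work for L in column 1 (L + P ≡ T (mod 10), carry-in 0); try L=9 ⇒ L=9.
Step 2. [col 1: L + P ≡ T (mod 10)] no forcing yet in column 1 (carry-in 0); P=3 is free and consistent — try it. So P=3.
Step 3. [X] adding two 6-digit numbers gives at most 6+1 digits, and here it does — X is that final carry and must be 1, so X=1.
Step 4. [col 1: L + P ≡ T (mod 10)] in column 1 we have L+P≡T with carry-in 0; given L=9, P=3 and digits 1,3,9 already taken and all letters distinct, that pins T to 2, so T=2.
Step 5. [col 2: C + M ≡ F (mod 10)] F=4 is one option consistent with column 2 (C + M ≡ F (mod 10), carry-in 1) — take it, so F=4.
Step 6. [col 2: C + M ≡ F (mod 10)] column 2 (C + M ≡ F (mod 10), carry-in 1) doesn't pin M yet; pick M=6 and continue. So M=6.
Step 7. [col 2: C + M ≡ F (mod 10)] in column 2 we have C+M≡F with carry-in 1; given M=6, F=4 and digits 1,2,3,4,6,9 already taken and all letters distinct, that pins C to 7 ⇒ C=7.
Step 8. [col 3: U + M ≡ Y (mod 10)] column 3 reads U+M+carry(1)=Y with M=6; with digits 1,2,3,4,6,7,9 already taken and all letters distinct, the only value for Y is 5. So Y=5.
Step 9. [col 3: U + M ≡ Y (mod 10)] from column 3 (M=6, Y=5, carry-in 1, digits 1,2,3,4,5,6,7,9 already taken and all letters distinct): U must equal 8, so U=8.

Answer: C=7, F=4, L=9, M=6, P=3, T=2, U=8, X=1, Y=5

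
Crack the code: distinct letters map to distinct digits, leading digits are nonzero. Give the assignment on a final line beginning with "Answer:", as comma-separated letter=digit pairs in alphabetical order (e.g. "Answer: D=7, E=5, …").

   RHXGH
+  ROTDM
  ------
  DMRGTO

Step 1. [col 1: H + M ≡ O (mod 10)] no forcing yet in column 1 (carry-in 0); M=4 is free and consistent — try it ⇒ M=4.
Step 2. [col 1: H + M ≡ O (mod 10)] H=6 is one option consistent with column 1 (H + M ≡ O (mod 10), carry-in 0) — take it. So H=6.
Step 3. [D] adding two 5-digit numbers gives at most 5+1 digits, and here it does — D is that final carry and must be 1. So D=1.
Step 4. [col 1: H + M ≡ O (mod 10)] column 1: given H=6, M=4, carry-in 0, and digits 1,4,6 already taken and all letters distinct, H+M≡O (mod 10) forces O=0. So O=0.
Step 5. [col 2: G + D ≡ T (mod 10)] no forcing yet in column 2 (carry-in 1); T=5 is free and consistent — try it. So T=5.
Step 6. [col 2: G + D ≡ T (mod 10)] in column 2 we have G+D≡T with carry-in 1; given D=1, T=5 and digits 0,1,4,5,6 already taken and all letters distinct, that pins G to 3. So G=3.
Step 7. [col 3: X + T ≡ G (mod 10)] in column 3 we have X+T≡G with carry-in 0; given T=5, G=3 and digits 0,1,3,4,5,6 already taken and all letters distinct, that pins X to 8 ⇒ X=8.
Step 8. [col 4: H + O ≡ R (mod 10)] from column 4 (H=6, O=0, carry-in 1, digits 0,1,3,4,5,6,8 already taken and all letters distinct): R must equal 7, so R=7.

Answer: D=1, G=3, H=6, M=4, O=0, R=7, T=5, X=8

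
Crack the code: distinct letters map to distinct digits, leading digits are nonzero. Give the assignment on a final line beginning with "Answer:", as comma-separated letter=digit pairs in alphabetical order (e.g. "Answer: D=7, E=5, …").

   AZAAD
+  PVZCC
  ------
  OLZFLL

Step 1. [col 1: D + C ≡ L (mod 10)] no forcing yet in column 1 (carry-in 0); D=5 is free and consistent — try it, so D=5.
Step 2. [O] O is the leading digit of a 6-digit sum of two 5-digit numbers; the final carry is exactly 1 ⇒ O=1.
Step 3. [col 1: D + C ≡ L (mod 10)] several values work for C in column 1 (D + C ≡ L (mod 10), carry-in 0); try C=8, so C=8.
Step 4. [col 1: D + C ≡ L (mod 10)] from column 1 (D=5, C=8, carry-in 0, digits 1,5,8 already taken and all letters distinct): L must equal 3. So L=3.
Step 5. [col 2: A + C ≡ L (mod 10)] in column 2 we have A+C≡L with carry-in 1; given C=8, L=3 and digits 1,3,5,8 already taken and all letters distinct, that pins A to 4, so A=4.
Step 6. [col 3: A + Z ≡ F (mod 10)] F=7 is one option consistent with column 3 (A + Z ≡ F (mod 10), carry-in 1) — take it, so F=7.
Step 7. [col 3: A + Z ≡ F (mod 10)] column 3: given A=4, F=7, carry-in 1, and digits 1,3,4,5,7,8 already taken and all letters distinct, A+Z≡F (mod 10) forces Z=2 ⇒ Z=2.
Step 8. [col 4: Z + V ≡ Z (mod 10)] column 4 reads Z+V+carry(0)=Z with Z=2; with digits 1,2,3,4,5,7,8 already taken and all letters distinct, the only value for V is 0. So V=0.
Step 9. [col 5: A + P ≡ L (mod 10)] column 5 reads A+P+carry(0)=L with A=4, L=3; with digits 0,1,2,3,4,5,7,8 already taken and all letters distinct, the only value for P is 9. So P=9.

Answer: A=4, C=8, D=5, F=7, L=3, O=1, P=9, V=0, Z=2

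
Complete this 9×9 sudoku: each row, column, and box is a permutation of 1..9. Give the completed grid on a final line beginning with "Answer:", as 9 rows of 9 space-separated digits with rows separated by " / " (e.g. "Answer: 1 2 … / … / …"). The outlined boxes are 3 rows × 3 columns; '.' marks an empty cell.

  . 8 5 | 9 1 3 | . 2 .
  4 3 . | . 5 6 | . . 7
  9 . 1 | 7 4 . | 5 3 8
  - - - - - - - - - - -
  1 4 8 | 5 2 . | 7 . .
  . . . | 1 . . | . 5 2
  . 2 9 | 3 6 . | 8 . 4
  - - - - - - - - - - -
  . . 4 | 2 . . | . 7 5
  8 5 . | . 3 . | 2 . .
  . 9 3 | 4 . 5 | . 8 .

Step 1. [r7c1∈{6}] r7c1 has the single candidate 6, so r7c1=6.
Step 2. [r4c6∈{9}] r4c6 has the single candidate 9. So r4c6=9.
Step 3. [r5c2∈{6,7}] col 2 places 7 nowhere but r5c2 ⇒ r5c2=7.
Step 4. [r8c9∈{1,6,9}] in col 9, 9 fits only at r8c9. So r8c9=9.
Step 5. [r9c9∈{1,6}] 1 has one home in col 9: r9c9, so r9c9=1.
Step 6. [r4c8∈{6}] r4c8 has the single candidate 6. So r4c8=6.
Step 7. [r2c7∈{1,9}] in col 7, 1 fits only at r2c7, so r2c7=1.
Step 8. [r8c6∈{1,7}] 1 has one home in row 8: r8c6. So r8c6=1.
Step 9. [r7c6∈{8}] r7c6's peers cover all but 8 ⇒ r7c6=8.
Step 10. [r8c3∈{7}] nothing but 7 survives at r8c3, so r8c3=7.
Step 11. [r5c7∈{3,9}] row 5 places 9 nowhere but r5c7, so r5c7=9.
Step 12. [r9c7∈{6}] only 6 remains possible at r9c7, so r9c7=6.
Step 13. [r6c6∈{7}] r6c6's peers cover all but 7, so r6c6=7.
Step 14. [r4c9∈{3}] only 3 remains possible at r4c9, so r4c9=3.
Step 15. [r5c6∈{4}] nothing but 4 survives at r5c6. So r5c6=4.
Step 16. [r5c3∈{6}] r5c3 has the single candidate 6. So r5c3=6.
Step 17. [r3c6∈{2}] r3c6 has the single candidate 2. So r3c6=2.
Step 18. [r3c2∈{6}] r3c2 has the single candidate 6 ⇒ r3c2=6.
Step 19. [r9c5∈{7}] only 7 remains possible at r9c5 ⇒ r9c5=7.
Step 20. [r5c5∈{8}] r5c5's peers cover all but 8. So r5c5=8.
Step 21. [r2c4∈{8}] r2c4 has the single candidate 8, so r2c4=8.
Step 22. [r8c8∈{4}] r8c8's peers cover all but 4. So r8c8=4.
Step 23. [r1c1∈{7}] r1c1 has the single candidate 7, so r1c1=7.
Step 24. [r7c7∈{3}] r7c7's peers cover all but 3 ⇒ r7c7=3.
Step 25. [r8c4∈{6}] only 6 remains possible at r8c4, so r8c4=6.
Step 26. [r7c2∈{1}] r7c2 has the single candidate 1 ⇒ r7c2=1.
Step 27. [r2c3∈{2}] r2c3 is down to just 2. So r2c3=2.
Step 28. [r9c1∈{2}] r9c1 is down to just 2. So r9c1=2.
Step 29. [r1c7∈{4}] r1c7 has the single candidate 4, so r1c7=4.
Step 30. [r7c5∈{9}] r7c5 is down to just 9. So r7c5=9.
Step 31. [r2c8∈{9}] r2c8 has the single candidate 9 ⇒ r2c8=9.
Step 32. [r6c1∈{5}] r6c1 is down to just 5. So r6c1=5.
Step 33. [r5c1∈{3}] only 3 remains possible at r5c1. So r5c1=3.
Step 34. [r1c9∈{6}] nothing but 6 survives at r1c9, so r1c9=6.
Step 35. [r6c8∈{1}] only 1 remains possible at r6c8. So r6c8=1.

Answer: 7 8 5 9 1 3 4 2 6 / 4 3 2 8 5 6 1 9 7 / 9 6 1 7 4 2 5 3 8 / 1 4 8 5 2 9 7 6 3 / 3 7 6 1 8 4 9 5 2 / 5 2 9 3 6 7 8 1 4 / 6 1 4 2 9 8 3 7 5 / 8 5 7 6 3 1 2 4 9 / 2 9 3 4 7 5 6 8 1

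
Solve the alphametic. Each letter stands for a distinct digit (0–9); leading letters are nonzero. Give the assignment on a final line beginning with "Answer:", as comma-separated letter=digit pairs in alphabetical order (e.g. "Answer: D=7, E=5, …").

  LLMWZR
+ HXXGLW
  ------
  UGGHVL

Step 1. [col 1: R + W ≡ L (mod 10)] several values work for W in column 1 (R + W ≡ L (mod 10), carry-in 0); try W=1 ⇒ W=1.
Step 2. [col 1: R + W ≡ L (mod 10)] R=5 is one option consistent with column 1 (R + W ≡ L (mod 10), carry-in 0) — take it. So R=5.
Step 3. [col 1: R + W ≡ L (mod 10)] in column 1 we have R+W≡L with carry-in 0; given R=5, W=1 and digits 1,5 already taken and all letters distinct, that pins L to 6. So L=6.
Step 4. [col 2: Z + L ≡ V (mod 10)] no forcing yet in column 2 (carry-in 0); V=4 is free and consistent — try it ⇒ V=4.
Step 5. [col 2: Z + L ≡ V (mod 10)] from column 2 (L=6, V=4, carry-in 0, digits 1,4,5,6 already taken and all letters distinct): Z must equal 8 ⇒ Z=8.
Step 6. [col 3: W + G ≡ H (mod 10)] G=0 is one option consistent with column 3 (W + G ≡ H (mod 10), carry-in 1) — take it, so G=0.
Step 7. [col 3: W + G ≡ H (mod 10)] column 3: given W=1, G=0, carry-in 1, and digits 0,1,4,5,6,8 already taken and all letters distinct, W+G≡H (mod 10) forces H=2, so H=2.
Step 8. [col 4: M + X ≡ G (mod 10)] no forcing yet in column 4 (carry-in 0); M=7 is free and consistent — try it. So M=7.
Step 9. [col 4: M + X ≡ G (mod 10)] in column 4 we have M+X≡G with carry-in 0; given M=7, G=0 and digits 0,1,2,4,5,6,7,8 already taken and all letters distinct, that pins X to 3 ⇒ X=3.
Step 10. [col 6: L + H ≡ U (mod 10)] in column 6 we have L+H≡U with carry-in 1; given L=6, H=2 and digits 0,1,2,3,4,5,6,7,8 already taken and all letters distinct, that pins U to 9. So U=9.

Answer: G=0, H=2, L=6, M=7, R=5, U=9, V=4, W=1, X=3, Z=8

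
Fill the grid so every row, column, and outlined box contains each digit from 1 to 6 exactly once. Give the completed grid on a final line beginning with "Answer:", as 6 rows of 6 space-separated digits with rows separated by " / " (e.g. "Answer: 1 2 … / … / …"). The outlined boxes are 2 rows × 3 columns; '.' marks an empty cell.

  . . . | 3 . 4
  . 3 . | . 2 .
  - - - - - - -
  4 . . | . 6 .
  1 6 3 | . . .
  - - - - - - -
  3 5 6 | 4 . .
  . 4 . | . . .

Step 1. [r6c3∈{1,2}] r6c3 is the only open cell in box 5 admitting 1. So r6c3=1.
Step 2. [r3c3∈{2,5}] box 3 places 5 nowhere but r3c3. So r3c3=5.
Step 3. [r5c6∈{1,2}] r5c6 is the only open cell in row 5 admitting 2, so r5c6=2.
Step 4. [r4c6∈{5}] only 5 remains possible at r4c6, so r4c6=5.
Step 5. [r1c1∈{2,5,6}] across row 1, 6 lands solely at r1c1, so r1c1=6.
Step 6. [r1c5∈{1,5}] 5 has one home in row 1: r1c5 ⇒ r1c5=5.
Step 7. [r3c2∈{2}] nothing but 2 survives at r3c2. So r3c2=2.
Step 8. [r3c4∈{1}] r3c4 is down to just 1. So r3c4=1.
Step 9. [r2c4∈{6}] r2c4 is down to just 6, so r2c4=6.
Step 10. [r6c6∈{3,6}] r6c6 is the only open cell in row 6 admitting 6 ⇒ r6c6=6.
Step 11. [r6c5∈{3}] r6c5 is down to just 3, so r6c5=3.
Step 12. [r5c5∈{1}] r5c5's peers cover all but 1. So r5c5=1.
Step 13. [r1c2∈{1}] only 1 remains possible at r1c2, so r1c2=1.
Step 14. [r2c1∈{5}] only 5 remains possible at r2c1, so r2c1=5.
Step 15. [r6c4∈{5}] nothing but 5 survives at r6c4, so r6c4=5.
Step 16. [r1c3∈{2}] r1c3 is down to just 2. So r1c3=2.
Step 17. [r2c3∈{4}] r2c3 has the single candidate 4, so r2c3=4.
Step 18. [r4c4∈{2}] nothing but 2 survives at r4c4 ⇒ r4c4=2.
Step 19. [r6c1∈{2}] r6c1 has the single candidate 2, so r6c1=2.
Step 20. [r3c6∈{3}] only 3 remains possible at r3c6, so r3c6=3.
Step 21. [r4c5∈{4}] r4c5 has the single candidate 4 ⇒ r4c5=4.
Step 22. [r2c6∈{1}] r2c6 is down to just 1 ⇒ r2c6=1.

Answer: 6 1 2 3 5 4 / 5 3 4 6 2 1 / 4 2 5 1 6 3 / 1 6 3 2 4 5 / 3 5 6 4 1 2 / 2 4 1 5 3 6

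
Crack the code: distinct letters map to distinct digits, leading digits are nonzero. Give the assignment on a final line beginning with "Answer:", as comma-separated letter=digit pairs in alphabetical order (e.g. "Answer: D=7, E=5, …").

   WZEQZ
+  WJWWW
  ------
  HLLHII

Step 1. [col 1: Z + W ≡ I (mod 10)] I=3 is one option consistent with column 1 (Z + W ≡ I (mod 10), carry-in 0) — take it, so I=3.
Step 2. [col 1: Z + W ≡ I (mod 10)] several values work for W in column 1 (Z + W ≡ I (mod 10), carry-in 0); try W=8, so W=8.
Step 3. [col 1: Z + W ≡ I (mod 10)] from column 1 (W=8, I=3, carry-in 0, digits 3,8 already taken and all letters distinct): Z must equal 5 ⇒ Z=5.
Step 4. [col 2: Q + W ≡ I (mod 10)] in column 2 we have Q+W≡I with carry-in 1; given W=8, I=3 and digits 3,5,8 already taken and all letters distinct, that pins Q to 4 ⇒ Q=4.
Step 5. [col 3: E + W ≡ H (mod 10)] several values work for H in column 3 (E + W ≡ H (mod 10), carry-in 1); try H=1 ⇒ H=1.
Step 6. [col 3: E + W ≡ H (mod 10)] column 3 reads E+W+carry(1)=H with W=8, H=1; with digits 1,3,4,5,8 already taken and all letters distinct, the only value for E is 2 ⇒ E=2.
Step 7. [col 4: Z + J ≡ L (mod 10)] column 4 reads Z+J+carry(1)=L with Z=5; with digits 1,2,3,4,5,8 already taken and all letters distinct, the only value for L is 6, so L=6.
Step 8. [col 4: Z + J ≡ L (mod 10)] in column 4 we have Z+J≡L with carry-in 1; given Z=5, L=6 and digits 1,2,3,4,5,6,8 already taken and all letters distinct, that pins J to 0 ⇒ J=0.

Answer: E=2, H=1, I=3, J=0, L=6, Q=4, W=8, Z=5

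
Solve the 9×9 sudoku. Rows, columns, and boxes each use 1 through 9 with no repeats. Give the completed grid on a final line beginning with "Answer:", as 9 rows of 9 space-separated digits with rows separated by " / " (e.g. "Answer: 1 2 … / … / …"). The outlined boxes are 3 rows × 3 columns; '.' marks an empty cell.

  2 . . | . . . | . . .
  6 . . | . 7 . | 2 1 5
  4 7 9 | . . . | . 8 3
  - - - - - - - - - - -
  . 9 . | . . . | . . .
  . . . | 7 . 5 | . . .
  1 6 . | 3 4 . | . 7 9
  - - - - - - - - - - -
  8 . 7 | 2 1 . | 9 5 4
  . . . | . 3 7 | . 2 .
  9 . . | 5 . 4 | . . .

Step 1. [r3c7∈{6}] r3c7's peers cover all but 6 ⇒ r3c7=6.
Step 2. [r5c1∈{3}] r5c1's peers cover all but 3, so r5c1=3.
Step 3. [r3c4∈{1}] r3c4 has the single candidate 1, so r3c4=1.
Step 4. [r4c6∈{1,2,6,8}] r4c6 is the only open cell in col 6 admitting 1, so r4c6=1.
Step 5. [r5c5∈{2,6,8,9}] row 5 places 9 nowhere but r5c5, so r5c5=9.
Step 6. [r7c2∈{3}] r7c2's peers cover all but 3. So r7c2=3.
Step 7. [r2c2∈{8}] nothing but 8 survives at r2c2, so r2c2=8.
Step 8. [r8c4∈{6,8,9}] across row 8, 9 lands solely at r8c4 ⇒ r8c4=9.
Step 9. [r9c5∈{6,8}] in box 8, 8 fits only at r9c5 ⇒ r9c5=8.
Step 10. [r8c1∈{5}] r8c1 has the single candidate 5 ⇒ r8c1=5.
Step 11. [r1c2∈{1,5}] in col 2, 5 fits only at r1c2, so r1c2=5.
Step 12. [r1c3∈{1,3}] r1c3 is the only open cell in row 1 admitting 1, so r1c3=1.
Step 13. [r1c6∈{3,6,8,9}] across row 1, 3 lands solely at r1c6, so r1c6=3.
Step 14. [r6c6∈{2,8}] in col 6, 8 fits only at r6c6, so r6c6=8.
Step 15. [r6c3∈{2,5}] row 6 places 2 nowhere but r6c3. So r6c3=2.
Step 16. [r5c2∈{4}] r5c2's peers cover all but 4 ⇒ r5c2=4.
Step 17. [r5c8∈{6}] only 6 remains possible at r5c8, so r5c8=6.
Step 18. [r4c5∈{2,6}] box 5 places 2 nowhere but r4c5, so r4c5=2.
Step 19. [r4c9∈{8}] nothing but 8 survives at r4c9 ⇒ r4c9=8.
Step 20. [r8c2∈{1}] r8c2's peers cover all but 1. So r8c2=1.
Step 21. [r1c9∈{7}] r1c9 is down to just 7. So r1c9=7.
Step 22. [r1c7∈{4}] r1c7 has the single candidate 4, so r1c7=4.
Step 23. [r9c8∈{3}] only 3 remains possible at r9c8. So r9c8=3.
Step 24. [r8c9∈{6}] nothing but 6 survives at r8c9 ⇒ r8c9=6.
Step 25. [r9c9∈{1}] r9c9 is down to just 1 ⇒ r9c9=1.
Step 26. [r4c4∈{6}] r4c4's peers cover all but 6 ⇒ r4c4=6.
Step 27. [r4c7∈{3,5}] 3 has one home in row 4: r4c7 ⇒ r4c7=3.
Step 28. [r3c6∈{2}] only 2 remains possible at r3c6 ⇒ r3c6=2.
Step 29. [r4c3∈{5}] only 5 remains possible at r4c3, so r4c3=5.
Step 30. [r5c7∈{1}] only 1 remains possible at r5c7. So r5c7=1.
Step 31. [r4c8∈{4}] r4c8's peers cover all but 4, so r4c8=4.
Step 32. [r2c3∈{3}] r2c3 has the single candidate 3 ⇒ r2c3=3.
Step 33. [r1c8∈{9}] r1c8 is down to just 9, so r1c8=9.
Step 34. [r1c4∈{8}] nothing but 8 survives at r1c4 ⇒ r1c4=8.
Step 35. [r8c3∈{4}] r8c3 is down to just 4 ⇒ r8c3=4.
Step 36. [r6c7∈{5}] only 5 remains possible at r6c7. So r6c7=5.
Step 37. [r9c2∈{2}] only 2 remains possible at r9c2, so r9c2=2.
Step 38. [r5c9∈{2}] r5c9 is down to just 2 ⇒ r5c9=2.
Step 39. [r4c1∈{7}] nothing but 7 survives at r4c1. So r4c1=7.
Step 40. [r1c5∈{6}] r1c5's peers cover all but 6. So r1c5=6.
Step 41. [r2c4∈{4}] r2c4's peers cover all but 4, so r2c4=4.
Step 42. [r7c6∈{6}] nothing but 6 survives at r7c6, so r7c6=6.
Step 43. [r9c3∈{6}] r9c3's peers cover all but 6. So r9c3=6.
Step 44. [r5c3∈{8}] r5c3 is down to just 8, so r5c3=8.
Step 45. [r3c5∈{5}] nothing but 5 survives at r3c5. So r3c5=5.
Step 46. [r2c6∈{9}] r2c6's peers cover all but 9 ⇒ r2c6=9.
Step 47. [r8c7∈{8}] r8c7's peers cover all but 8 ⇒ r8c7=8.
Step 48. [r9c7∈{7}] r9c7 has the single candidate 7, so r9c7=7.

Answer: 2 5 1 8 6 3 4 9 7 / 6 8 3 4 7 9 2 1 5 / 4 7 9 1 5 2 6 8 3 / 7 9 5 6 2 1 3 4 8 / 3 4 8 7 9 5 1 6 2 / 1 6 2 3 4 8 5 7 9 / 8 3 7 2 1 6 9 5 4 / 5 1 4 9 3 7 8 2 6 / 9 2 6 5 8 4 7 3 1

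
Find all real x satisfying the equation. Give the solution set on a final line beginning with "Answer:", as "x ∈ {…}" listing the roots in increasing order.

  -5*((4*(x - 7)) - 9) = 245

Step 1. [-5*((4*(x - 7)) - 9) = 245] leading coefficient -5: divide by -5, so div: (4*(x - 7)) - 9 = -49.
Step 2. [(4*(x - 7)) - 9 = -49] the outer -9 inverts by adding 9. So sub: 4*(x - 7) = -40.
Step 3. [4*(x - 7) = -40] LHS = 4·(…); ÷4 both sides ⇒ div: x - 7 = -10.
Step 4. [x - 7 = -10] peel the -7: add 7 from each side ⇒ sub: x = -3.

Answer: x ∈ {-3}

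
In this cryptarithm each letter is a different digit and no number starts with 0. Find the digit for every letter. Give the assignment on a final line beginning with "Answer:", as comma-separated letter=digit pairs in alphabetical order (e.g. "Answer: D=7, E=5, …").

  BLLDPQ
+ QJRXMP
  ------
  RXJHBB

Step 1. [col 1: Q + P ≡ B (mod 10)] B=1 is one option consistent with column 1 (Q + P ≡ B (mod 10), carry-in 0) — take it, so B=1.
Step 2. [col 1: Q + P ≡ B (mod 10)] no forcing yet in column 1 (carry-in 0); P=4 is free and consistent — try it. So P=4.
Step 3. [col 1: Q + P ≡ B (mod 10)] column 1: given P=4, B=1, carry-in 0, and digits 1,4 already taken and all letters distinct, Q+P≡B (mod 10) forces Q=7, so Q=7.
Step 4. [col 2: P + M ≡ B (mod 10)] in column 2 we have P+M≡B with carry-in 1; given P=4, B=1 and digits 1,4,7 already taken and all letters distinct, that pins M to 6 ⇒ M=6.
Step 5. [col 3: D + X ≡ H (mod 10)] several values work for H in column 3 (D + X ≡ H (mod 10), carry-in 1); try H=9, so H=9.
Step 6. [col 3: D + X ≡ H (mod 10)] several values work for X in column 3 (D + X ≡ H (mod 10), carry-in 1); try X=3. So X=3.
Step 7. [col 3: D + X ≡ H (mod 10)] in column 3 we have D+X≡H with carry-in 1; given X=3, H=9 and digits 1,3,4,6,7,9 already taken and all letters distinct, that pins D to 5, so D=5.
Step 8. [col 4: L + R ≡ J (mod 10)] column 4: given nothing yet, carry-in 0, and digits 1,3,4,5,6,7,9 already taken and all letters distinct, L+R≡J (mod 10) forces J=0 ⇒ J=0.
Step 9. [col 4: L + R ≡ J (mod 10)] column 4 (L + R ≡ J (mod 10), carry-in 0) doesn't pin R yet; pick R=8 and continue, so R=8.
Step 10. [col 4: L + R ≡ J (mod 10)] column 4: given R=8, J=0, carry-in 0, and digits 0,1,3,4,5,6,7,8,9 already taken and all letters distinct, L+R≡J (mod 10) forces L=2. So L=2.

Answer: B=1, D=5, H=9, J=0, L=2, M=6, P=4, Q=7, R=8, X=3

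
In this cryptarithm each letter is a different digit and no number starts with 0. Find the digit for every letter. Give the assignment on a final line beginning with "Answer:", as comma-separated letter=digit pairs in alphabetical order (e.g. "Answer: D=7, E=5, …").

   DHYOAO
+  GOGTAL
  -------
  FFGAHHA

Step 1. [F] the sum has 7 digits but both addends have 6; that extra leading digit F is the final carry, namely 1. So F=1.
Step 2. [col 1: O + L ≡ A (mod 10)] no forcing yet in column 1 (carry-in 0); L=4 is free and consistent — try it ⇒ L=4.
Step 3. [col 1: O + L ≡ A (mod 10)] several values work for A in column 1 (O + L ≡ A (mod 10), carry-in 0); try A=9. So A=9.
Step 4. [col 1: O + L ≡ A (mod 10)] in column 1 we have O+L≡A with carry-in 0; given L=4, A=9 and digits 1,4,9 already taken and all letters distinct, that pins O to 5, so O=5.
Step 5. [col 2: A + A ≡ H (mod 10)] in column 2 we have A+A≡H with carry-in 0; given A=9 and digits 1,4,5,9 already taken and all letters distinct, that pins H to 8, so H=8.
Step 6. [col 3: O + T ≡ H (mod 10)] column 3: given O=5, H=8, carry-in 1, and digits 1,4,5,8,9 already taken and all letters distinct, O+T≡H (mod 10) forces T=2, so T=2.
Step 7. [col 4: Y + G ≡ A (mod 10)] column 4 (Y + G ≡ A (mod 10), carry-in 0) doesn't pin Y yet; pick Y=6 and continue, so Y=6.
Step 8. [col 4: Y + G ≡ A (mod 10)] column 4 reads Y+G+carry(0)=A with Y=6, A=9; with digits 1,2,4,5,6,8,9 already taken and all letters distinct, the only value for G is 3, so G=3.
Step 9. [col 6: D + G ≡ F (mod 10)] column 6 reads D+G+carry(1)=F with G=3, F=1; with digits 1,2,3,4,5,6,8,9 already taken and all letters distinct, the only value for D is 7, so D=7.

Answer: A=9, D=7, F=1, G=3, H=8, L=4, O=5, T=2, Y=6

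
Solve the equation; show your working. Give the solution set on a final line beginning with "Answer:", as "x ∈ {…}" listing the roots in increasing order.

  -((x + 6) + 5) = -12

Step 1. [-((x + 6) + 5) = -12] leading − — multiply by −1, so neg: (x + 6) + 5 = 12.
Step 2. [(x + 6) + 5 = 12] the outer +5 inverts by subtracting 5 ⇒ sub: x + 6 = 7.
Step 3. [x + 6 = 7] peel the +6: subtract 6 from each side, so sub: x = 1.

Answer: x ∈ {1}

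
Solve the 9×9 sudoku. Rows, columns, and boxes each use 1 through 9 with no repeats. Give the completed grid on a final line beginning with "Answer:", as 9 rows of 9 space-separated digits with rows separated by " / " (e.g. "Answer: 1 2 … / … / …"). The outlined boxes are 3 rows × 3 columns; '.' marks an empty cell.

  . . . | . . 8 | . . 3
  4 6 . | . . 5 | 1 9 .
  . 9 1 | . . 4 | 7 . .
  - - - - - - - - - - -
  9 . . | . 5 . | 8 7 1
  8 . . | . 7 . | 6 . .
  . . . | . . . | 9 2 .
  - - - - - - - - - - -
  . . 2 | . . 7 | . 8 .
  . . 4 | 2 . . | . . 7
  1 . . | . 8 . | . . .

Step 1. [r5c8∈{3,4,5}] 3 has one home in box 6: r5c8, so r5c8=3.
Step 2. [r5c3∈{5}] r5c3 has the single candidate 5, so r5c3=5.
Step 3. [r1c3∈{7}] r1c3 is down to just 7 ⇒ r1c3=7.
Step 4. [r5c9∈{4}] nothing but 4 survives at r5c9, so r5c9=4.
Step 5. [r9c3∈{3,6,9}] r9c3 is the only open cell in col 3 admitting 9. So r9c3=9.
Step 6. [r6c4∈{1,3,4,6,8}] in row 6, 8 fits only at r6c4. So r6c4=8.
Step 7. [r3c9∈{2,5,6,8}] 8 has one home in row 3: r3c9 ⇒ r3c9=8.
Step 8. [r7c9∈{5,6,9}] 9 has one home in col 9: r7c9. So r7c9=9.
Step 9. [r9c9∈{2,5,6}] col 9 places 6 nowhere but r9c9 ⇒ r9c9=6.
Step 10. [r9c6∈{3}] r9c6 has the single candidate 3 ⇒ r9c6=3.
Step 11. [r6c1∈{3,6,7}] in col 1, 7 fits only at r6c1, so r6c1=7.
Step 12. [r8c8∈{1,5}] r8c8 is the only open cell in col 8 admitting 1. So r8c8=1.
Step 13. [r9c7∈{2,4,5}] across row 9, 2 lands solely at r9c7 ⇒ r9c7=2.
Step 14. [r8c2∈{3,5,8}] across row 8, 8 lands solely at r8c2, so r8c2=8.
Step 15. [r1c5∈{1,2,6,9}] r2c5, r3c4, r3c5 in box 2 together hold only {2,3,6}; those three values are spoken for. So r1c5≠6.
Step 16. [r1c5∈{1,2,9}] r1c1 and r1c2 in row 1 both hold exactly {2,5}; those values are spoken for. So r1c5≠2.
Step 17. [r6c5∈{1,3,4,6}] the only places for 1 in col 6 are inside box 5. So r6c5≠1.
Step 18. [r5c4∈{1,9}] the only places for 1 in col 6 are inside box 5, so r5c4≠1.
Step 19. [r5c4∈{9}] r5c4's peers cover all but 9. So r5c4=9.
Step 20. [r1c5∈{1,9}] across row 1, 9 lands solely at r1c5. So r1c5=9.
Step 21. [r8c5∈{6}] only 6 remains possible at r8c5. So r8c5=6.
Step 22. [r7c1∈{3,5,6}] in row 7, 6 fits only at r7c1 ⇒ r7c1=6.
Step 23. [r1c4∈{1,6}] in row 1, 1 fits only at r1c4 ⇒ r1c4=1.
Step 24. [r1c8∈{4,5,6}] in row 1, 6 fits only at r1c8. So r1c8=6.
Step 25. [r3c8∈{5}] r3c8 is down to just 5, so r3c8=5.
Step 26. [r9c8∈{4}] r9c8's peers cover all but 4. So r9c8=4.
Step 27. [r9c4∈{5}] only 5 remains possible at r9c4. So r9c4=5.
Step 28. [r3c4∈{3,6}] in row 3, 6 fits only at r3c4 ⇒ r3c4=6.
Step 29. [r7c4∈{4}] only 4 remains possible at r7c4, so r7c4=4.
Step 30. [r4c4∈{3}] r4c4's peers cover all but 3 ⇒ r4c4=3.
Step 31. [r4c3∈{6}] r4c3's peers cover all but 6 ⇒ r4c3=6.
Step 32. [r6c3∈{3}] only 3 remains possible at r6c3, so r6c3=3.
Step 33. [r7c2∈{3,5}] r7c2 is the only open cell in col 2 admitting 3. So r7c2=3.
Step 34. [r8c1∈{5}] r8c1 is down to just 5, so r8c1=5.
Step 35. [r4c6∈{2}] r4c6 is down to just 2, so r4c6=2.
Step 36. [r2c5∈{2,3}] r2c5 is the only open cell in row 2 admitting 3. So r2c5=3.
Step 37. [r5c2∈{1,2}] 2 has one home in row 5: r5c2 ⇒ r5c2=2.
Step 38. [r6c2∈{1,4}] across col 2, 1 lands solely at r6c2, so r6c2=1.
Step 39. [r3c5∈{2}] only 2 remains possible at r3c5 ⇒ r3c5=2.
Step 40. [r3c1∈{3}] r3c1's peers cover all but 3, so r3c1=3.
Step 41. [r6c5∈{4}] nothing but 4 survives at r6c5. So r6c5=4.
Step 42. [r8c6∈{9}] only 9 remains possible at r8c6, so r8c6=9.
Step 43. [r4c2∈{4}] only 4 remains possible at r4c2, so r4c2=4.
Step 44. [r5c6∈{1}] nothing but 1 survives at r5c6 ⇒ r5c6=1.
Step 45. [r1c7∈{4}] only 4 remains possible at r1c7. So r1c7=4.
Step 46. [r2c3∈{8}] r2c3 has the single candidate 8. So r2c3=8.
Step 47. [r6c6∈{6}] only 6 remains possible at r6c6 ⇒ r6c6=6.
Step 48. [r9c2∈{7}] r9c2's peers cover all but 7 ⇒ r9c2=7.
Step 49. [r7c5∈{1}] r7c5 has the single candidate 1 ⇒ r7c5=1.
Step 50. [r1c2∈{5}] r1c2 is down to just 5. So r1c2=5.
Step 51. [r1c1∈{2}] only 2 remains possible at r1c1. So r1c1=2.
Step 52. [r6c9∈{5}] r6c9 has the single candidate 5, so r6c9=5.
Step 53. [r2c4∈{7}] nothing but 7 survives at r2c4, so r2c4=7.
Step 54. [r8c7∈{3}] r8c7 has the single candidate 3, so r8c7=3.
Step 55. [r2c9∈{2}] only 2 remains possible at r2c9. So r2c9=2.
Step 56. [r7c7∈{5}] r7c7 is down to just 5 ⇒ r7c7=5.

Answer: 2 5 7 1 9 8 4 6 3 / 4 6 8 7 3 5 1 9 2 / 3 9 1 6 2 4 7 5 8 / 9 4 6 3 5 2 8 7 1 / 8 2 5 9 7 1 6 3 4 / 7 1 3 8 4 6 9 2 5 / 6 3 2 4 1 7 5 8 9 / 5 8 4 2 6 9 3 1 7 / 1 7 9 5 8 3 2 4 6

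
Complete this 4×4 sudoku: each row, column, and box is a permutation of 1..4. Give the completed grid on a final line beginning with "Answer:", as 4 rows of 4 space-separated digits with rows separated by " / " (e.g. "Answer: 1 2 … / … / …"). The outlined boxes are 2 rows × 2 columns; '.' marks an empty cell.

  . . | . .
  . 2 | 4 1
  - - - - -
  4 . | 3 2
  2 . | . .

Step 1. [r4c2∈{1,3}] across row 4, 3 lands solely at r4c2, so r4c2=3.
Step 2. [r1c1∈{1,3}] in col 1, 1 fits only at r1c1 ⇒ r1c1=1.
Step 3. [r3c2∈{1}] nothing but 1 survives at r3c2 ⇒ r3c2=1.
Step 4. [r4c3∈{1}] r4c3 is down to just 1 ⇒ r4c3=1.
Step 5. [r1c3∈{2}] r1c3 is down to just 2. So r1c3=2.
Step 6. [r1c4∈{3}] only 3 remains possible at r1c4 ⇒ r1c4=3.
Step 7. [r2c1∈{3}] r2c1's peers cover all but 3, so r2c1=3.
Step 8. [r1c2∈{4}] r1c2's peers cover all but 4 ⇒ r1c2=4.
Step 9. [r4c4∈{4}] r4c4 is down to just 4. So r4c4=4.

Answer: 1 4 2 3 / 3 2 4 1 / 4 1 3 2 / 2 3 1 4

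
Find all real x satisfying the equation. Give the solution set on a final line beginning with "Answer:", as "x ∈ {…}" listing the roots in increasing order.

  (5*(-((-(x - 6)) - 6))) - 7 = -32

Step 1. [(5*(-((-(x - 6)) - 6))) - 7 = -32] 7 comes off first (add 7). So sub: 5*(-((-(x - 6)) - 6)) = -25.
Step 2. [5*(-((-(x - 6)) - 6)) = -25] divide by the outer 5. So div: -((-(x - 6)) - 6) = -5.
Step 3. [-((-(x - 6)) - 6) = -5] LHS negated; negate both sides, so neg: (-(x - 6)) - 6 = 5.
Step 4. [(-(x - 6)) - 6 = 5] peel the -6: add 6 from each side. So sub: -(x - 6) = 11.
Step 5. [-(x - 6) = 11] leading − — multiply by −1. So neg: x - 6 = -11.
Step 6. [x - 6 = -11] add 6: x sits inside (… - 6) ⇒ sub: x = -5.

Answer: x ∈ {-5}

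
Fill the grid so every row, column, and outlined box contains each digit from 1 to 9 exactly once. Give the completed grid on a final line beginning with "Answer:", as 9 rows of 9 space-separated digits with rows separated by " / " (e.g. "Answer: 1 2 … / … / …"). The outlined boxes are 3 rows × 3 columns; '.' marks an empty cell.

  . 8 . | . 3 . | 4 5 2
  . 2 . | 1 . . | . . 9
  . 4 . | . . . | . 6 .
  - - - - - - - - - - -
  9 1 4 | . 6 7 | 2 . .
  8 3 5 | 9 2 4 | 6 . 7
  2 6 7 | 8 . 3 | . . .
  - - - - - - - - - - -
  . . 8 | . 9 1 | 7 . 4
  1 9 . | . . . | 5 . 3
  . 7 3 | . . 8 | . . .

Step 1. [r4c4∈{5}] r4c4 is down to just 5, so r4c4=5.
Step 2. [r2c3∈{6}] r2c3 has the single candidate 6, so r2c3=6.
Step 3. [r2c5∈{4,5,7,8}] in row 2, 4 fits only at r2c5 ⇒ r2c5=4.
Step 4. [r3c5∈{5,7,8}] across col 5, 8 lands solely at r3c5. So r3c5=8.
Step 5. [r8c4∈{2,4,6,7}] row 8 places 4 nowhere but r8c4, so r8c4=4.
Step 6. [r3c9∈{1}] r3c9 has the single candidate 1 ⇒ r3c9=1.
Step 7. [r8c6∈{2,6}] 6 has one home in row 8: r8c6 ⇒ r8c6=6.
Step 8. [r1c1∈{7}] only 7 remains possible at r1c1, so r1c1=7.
Step 9. [r3c6∈{2,5,9}] r3c6 is the only open cell in col 6 admitting 2 ⇒ r3c6=2.
Step 10. [r3c1∈{3,5}] r3c1 is the only open cell in row 3 admitting 5, so r3c1=5.
Step 11. [r7c8∈{2}] r7c8's peers cover all but 2 ⇒ r7c8=2.
Step 12. [r5c8∈{1}] only 1 remains possible at r5c8, so r5c8=1.
Step 13. [r4c8∈{3,8}] 3 has one home in row 4: r4c8 ⇒ r4c8=3.
Step 14. [r9c8∈{9}] nothing but 9 survives at r9c8 ⇒ r9c8=9.
Step 15. [r2c7∈{3,8}] across col 7, 8 lands solely at r2c7. So r2c7=8.
Step 16. [r9c9∈{6}] only 6 remains possible at r9c9. So r9c9=6.
Step 17. [r1c3∈{1,9}] 1 has one home in row 1: r1c3 ⇒ r1c3=1.
Step 18. [r8c3∈{2}] r8c3's peers cover all but 2 ⇒ r8c3=2.
Step 19. [r3c3∈{9}] nothing but 9 survives at r3c3, so r3c3=9.
Step 20. [r6c8∈{4}] r6c8 is down to just 4 ⇒ r6c8=4.
Step 21. [r7c4∈{3}] r7c4 has the single candidate 3. So r7c4=3.
Step 22. [r3c7∈{3}] nothing but 3 survives at r3c7, so r3c7=3.
Step 23. [r3c4∈{7}] only 7 remains possible at r3c4 ⇒ r3c4=7.
Step 24. [r9c4∈{2}] r9c4's peers cover all but 2 ⇒ r9c4=2.
Step 25. [r8c5∈{7}] nothing but 7 survives at r8c5. So r8c5=7.
Step 26. [r6c9∈{5}] nothing but 5 survives at r6c9 ⇒ r6c9=5.
Step 27. [r8c8∈{8}] only 8 remains possible at r8c8. So r8c8=8.
Step 28. [r6c7∈{9}] r6c7 is down to just 9, so r6c7=9.
Step 29. [r2c6∈{5}] r2c6 has the single candidate 5 ⇒ r2c6=5.
Step 30. [r2c8∈{7}] r2c8 has the single candidate 7, so r2c8=7.
Step 31. [r4c9∈{8}] only 8 remains possible at r4c9, so r4c9=8.
Step 32. [r2c1∈{3}] r2c1 is down to just 3, so r2c1=3.
Step 33. [r1c6∈{9}] r1c6 is down to just 9, so r1c6=9.
Step 34. [r9c7∈{1}] r9c7's peers cover all but 1 ⇒ r9c7=1.
Step 35. [r9c5∈{5}] r9c5 has the single candidate 5. So r9c5=5.
Step 36. [r1c4∈{6}] r1c4 has the single candidate 6. So r1c4=6.
Step 37. [r9c1∈{4}] nothing but 4 survives at r9c1, so r9c1=4.
Step 38. [r7c1∈{6}] r7c1 has the single candidate 6. So r7c1=6.
Step 39. [r7c2∈{5}] r7c2 is down to just 5. So r7c2=5.
Step 40. [r6c5∈{1}] r6c5's peers cover all but 1 ⇒ r6c5=1.

Answer: 7 8 1 6 3 9 4 5 2 / 3 2 6 1 4 5 8 7 9 / 5 4 9 7 8 2 3 6 1 / 9 1 4 5 6 7 2 3 8 / 8 3 5 9 2 4 6 1 7 / 2 6 7 8 1 3 9 4 5 / 6 5 8 3 9 1 7 2 4 / 1 9 2 4 7 6 5 8 3 / 4 7 3 2 5 8 1 9 6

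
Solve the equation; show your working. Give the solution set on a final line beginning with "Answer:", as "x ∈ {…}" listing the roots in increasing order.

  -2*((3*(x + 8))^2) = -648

Step 1. [-2*((3*(x + 8))^2) = -648] LHS = -2·(…); ÷-2 both sides, so div: (3*(x + 8))^2 = 324.
Step 2. [(3*(x + 8))^2 = 324] 324 ≥ 0, LHS is (·)² — take ±√. So sqrt: 3*(x + 8) = 18 or -18.
Step 3. [3*(x + 8) = 18 or -18] LHS = 3·(…); ÷3 both sides. So div: x + 8 = 6 or -6.
Step 4. [x + 8 = 6 or -6] 8 comes off first (subtract 8) ⇒ sub: x = -2 or -14.

Answer: x ∈ {-14, -2}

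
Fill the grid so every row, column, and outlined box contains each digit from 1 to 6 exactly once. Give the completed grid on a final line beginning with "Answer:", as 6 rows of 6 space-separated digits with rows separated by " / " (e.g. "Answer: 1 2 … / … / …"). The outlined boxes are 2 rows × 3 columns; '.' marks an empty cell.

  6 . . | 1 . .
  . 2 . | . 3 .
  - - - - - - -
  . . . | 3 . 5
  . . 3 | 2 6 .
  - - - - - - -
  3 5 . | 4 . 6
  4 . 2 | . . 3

Step 1. [r5c3∈{1}] r5c3 has the single candidate 1 ⇒ r5c3=1.
Step 2. [r2c6∈{4}] r2c6 has the single candidate 4, so r2c6=4.
Step 3. [r4c2∈{1,4}] row 4 places 4 nowhere but r4c2 ⇒ r4c2=4.
Step 4. [r3c2∈{1,6}] 1 has one home in col 2: r3c2, so r3c2=1.
Step 5. [r2c3∈{5}] only 5 remains possible at r2c3. So r2c3=5.
Step 6. [r1c5∈{2,5}] 5 has one home in row 1: r1c5. So r1c5=5.
Step 7. [r1c3∈{4}] only 4 remains possible at r1c3. So r1c3=4.
Step 8. [r6c2∈{6}] only 6 remains possible at r6c2. So r6c2=6.
Step 9. [r6c5∈{1}] only 1 remains possible at r6c5 ⇒ r6c5=1.
Step 10. [r4c6∈{1}] r4c6 has the single candidate 1. So r4c6=1.
Step 11. [r6c4∈{5}] only 5 remains possible at r6c4 ⇒ r6c4=5.
Step 12. [r1c6∈{2}] r1c6 has the single candidate 2 ⇒ r1c6=2.
Step 13. [r3c1∈{2}] nothing but 2 survives at r3c1. So r3c1=2.
Step 14. [r2c1∈{1}] r2c1's peers cover all but 1, so r2c1=1.
Step 15. [r2c4∈{6}] nothing but 6 survives at r2c4. So r2c4=6.
Step 16. [r5c5∈{2}] only 2 remains possible at r5c5, so r5c5=2.
Step 17. [r3c5∈{4}] r3c5 has the single candidate 4. So r3c5=4.
Step 18. [r3c3∈{6}] nothing but 6 survives at r3c3 ⇒ r3c3=6.
Step 19. [r1c2∈{3}] r1c2 is down to just 3. So r1c2=3.
Step 20. [r4c1∈{5}] r4c1 is down to just 5 ⇒ r4c1=5.

Answer: 6 3 4 1 5 2 / 1 2 5 6 3 4 / 2 1 6 3 4 5 / 5 4 3 2 6 1 / 3 5 1 4 2 6 / 4 6 2 5 1 3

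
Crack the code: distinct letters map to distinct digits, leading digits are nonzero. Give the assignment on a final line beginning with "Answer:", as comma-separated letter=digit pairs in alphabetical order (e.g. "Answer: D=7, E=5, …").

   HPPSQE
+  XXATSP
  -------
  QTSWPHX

Step 1. [Q] Q is the leading digit of a 7-digit sum of two 6-digit numbers; the final carry is exactly 1, so Q=1.
Step 2. [col 1: E + P ≡ X (mod 10)] several values work for E in column 1 (E + P ≡ X (mod 10), carry-in 0); try E=3, so E=3.
Step 3. [col 1: E + P ≡ X (mod 10)] P=2 is one option consistent with column 1 (E + P ≡ X (mod 10), carry-in 0) — take it. So P=2.
Step 4. [col 1: E + P ≡ X (mod 10)] from column 1 (E=3, P=2, carry-in 0, digits 1,2,3 already taken and all letters distinct): X must equal 5. So X=5.
Step 5. [col 2: Q + S ≡ H (mod 10)] several values work for S in column 2 (Q + S ≡ H (mod 10), carry-in 0); try S=8. So S=8.
Step 6. [col 2: Q + S ≡ H (mod 10)] column 2 reads Q+S+carry(0)=H with Q=1, S=8; with digits 1,2,3,5,8 already taken and all letters distinct, the only value for H is 9 ⇒ H=9.
Step 7. [col 3: S + T ≡ P (mod 10)] column 3: given S=8, P=2, carry-in 0, and digits 1,2,3,5,8,9 already taken and all letters distinct, S+T≡P (mod 10) forces T=4 ⇒ T=4.
Step 8. [col 4: P + A ≡ W (mod 10)] column 4: given P=2, carry-in 1, and digits 1,2,3,4,5,8,9 already taken and all letters distinct, P+A≡W (mod 10) forces W=0. So W=0.
Step 9. [col 4: P + A ≡ W (mod 10)] from column 4 (P=2, W=0, carry-in 1, digits 0,1,2,3,4,5,8,9 already taken and all letters distinct): A must equal 7 ⇒ A=7.

Answer: A=7, E=3, H=9, P=2, Q=1, S=8, T=4, W=0, X=5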